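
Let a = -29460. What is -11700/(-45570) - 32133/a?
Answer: 20099809/14916580 ≈ 1.3475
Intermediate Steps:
-11700/(-45570) - 32133/a = -11700/(-45570) - 32133/(-29460) = -11700*(-1/45570) - 32133*(-1/29460) = 390/1519 + 10711/9820 = 20099809/14916580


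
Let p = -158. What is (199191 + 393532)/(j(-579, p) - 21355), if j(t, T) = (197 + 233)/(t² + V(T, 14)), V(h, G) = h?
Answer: -198611401009/7155697035 ≈ -27.756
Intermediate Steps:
j(t, T) = 430/(T + t²) (j(t, T) = (197 + 233)/(t² + T) = 430/(T + t²))
(199191 + 393532)/(j(-579, p) - 21355) = (199191 + 393532)/(430/(-158 + (-579)²) - 21355) = 592723/(430/(-158 + 335241) - 21355) = 592723/(430/335083 - 21355) = 592723/(-7155697035/335083) = 592723*(-335083/7155697035) = -198611401009/7155697035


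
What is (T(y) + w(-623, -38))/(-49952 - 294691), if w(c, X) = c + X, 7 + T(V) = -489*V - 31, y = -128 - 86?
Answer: -34649/114881 ≈ -0.30161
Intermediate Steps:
y = -214
T(V) = -38 - 489*V (T(V) = -7 + (-489*V - 31) = -7 + (-31 - 489*V) = -38 - 489*V)
w(c, X) = X + c
(T(y) + w(-623, -38))/(-49952 - 294691) = ((-38 - 489*(-214)) + (-38 - 623))/(-49952 - 294691) = ((-38 + 104646) - 661)/(-344643) = (104608 - 661)*(-1/344643) = 103947*(-1/344643) = -34649/114881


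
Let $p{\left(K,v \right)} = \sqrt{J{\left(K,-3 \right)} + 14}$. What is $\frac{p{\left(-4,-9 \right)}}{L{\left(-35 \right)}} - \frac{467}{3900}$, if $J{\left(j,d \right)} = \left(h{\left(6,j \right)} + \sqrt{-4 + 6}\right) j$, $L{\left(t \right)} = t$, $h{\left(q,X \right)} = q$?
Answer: $- \frac{467}{3900} - \frac{i \sqrt{10 + 4 \sqrt{2}}}{35} \approx -0.11974 - 0.11305 i$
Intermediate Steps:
$J{\left(j,d \right)} = j \left(6 + \sqrt{2}\right)$ ($J{\left(j,d \right)} = \left(6 + \sqrt{-4 + 6}\right) j = \left(6 + \sqrt{2}\right) j = j \left(6 + \sqrt{2}\right)$)
$p{\left(K,v \right)} = \sqrt{14 + K \left(6 + \sqrt{2}\right)}$ ($p{\left(K,v \right)} = \sqrt{K \left(6 + \sqrt{2}\right) + 14} = \sqrt{14 + K \left(6 + \sqrt{2}\right)}$)
$\frac{p{\left(-4,-9 \right)}}{L{\left(-35 \right)}} - \frac{467}{3900} = \frac{\sqrt{14 - 4 \left(6 + \sqrt{2}\right)}}{-35} - \frac{467}{3900} = \sqrt{14 - \left(24 + 4 \sqrt{2}\right)} \left(- \frac{1}{35}\right) - \frac{467}{3900} = \sqrt{-10 - 4 \sqrt{2}} \left(- \frac{1}{35}\right) - \frac{467}{3900} = - \frac{\sqrt{-10 - 4 \sqrt{2}}}{35} - \frac{467}{3900} = - \frac{467}{3900} - \frac{\sqrt{-10 - 4 \sqrt{2}}}{35}$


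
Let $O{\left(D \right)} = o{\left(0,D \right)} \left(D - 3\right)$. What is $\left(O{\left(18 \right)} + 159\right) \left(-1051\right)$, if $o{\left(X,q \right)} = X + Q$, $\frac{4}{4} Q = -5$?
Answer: $-88284$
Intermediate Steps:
$Q = -5$
$o{\left(X,q \right)} = -5 + X$ ($o{\left(X,q \right)} = X - 5 = -5 + X$)
$O{\left(D \right)} = 15 - 5 D$ ($O{\left(D \right)} = \left(-5 + 0\right) \left(D - 3\right) = - 5 \left(-3 + D\right) = 15 - 5 D$)
$\left(O{\left(18 \right)} + 159\right) \left(-1051\right) = \left(\left(15 - 90\right) + 159\right) \left(-1051\right) = \left(-75 + 159\right) \left(-1051\right) = 84 \left(-1051\right) = -88284$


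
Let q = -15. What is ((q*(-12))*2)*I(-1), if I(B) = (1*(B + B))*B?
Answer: 720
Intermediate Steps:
I(B) = 2*B² (I(B) = (1*(2*B))*B = (2*B)*B = 2*B²)
((q*(-12))*2)*I(-1) = (-15*(-12)*2)*(2*(-1)²) = (180*2)*(2*1) = 360*2 = 720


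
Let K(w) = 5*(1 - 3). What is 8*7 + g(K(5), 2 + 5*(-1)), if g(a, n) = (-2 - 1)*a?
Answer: 86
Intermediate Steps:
K(w) = -10 (K(w) = 5*(-2) = -10)
g(a, n) = -3*a
8*7 + g(K(5), 2 + 5*(-1)) = 8*7 - 3*(-10) = 56 + 30 = 86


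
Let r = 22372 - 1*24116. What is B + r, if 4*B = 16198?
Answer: 4611/2 ≈ 2305.5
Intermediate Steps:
B = 8099/2 (B = (¼)*16198 = 8099/2 ≈ 4049.5)
r = -1744 (r = 22372 - 24116 = -1744)
B + r = 8099/2 - 1744 = 4611/2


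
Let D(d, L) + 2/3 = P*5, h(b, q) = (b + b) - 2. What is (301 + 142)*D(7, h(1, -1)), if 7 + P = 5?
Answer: -14176/3 ≈ -4725.3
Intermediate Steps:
P = -2 (P = -7 + 5 = -2)
h(b, q) = -2 + 2*b (h(b, q) = 2*b - 2 = -2 + 2*b)
D(d, L) = -32/3 (D(d, L) = -2/3 - 2*5 = -2/3 - 10 = -32/3)
(301 + 142)*D(7, h(1, -1)) = (301 + 142)*(-32/3) = 443*(-32/3) = -14176/3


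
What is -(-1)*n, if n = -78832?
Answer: -78832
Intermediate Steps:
-(-1)*n = -(-1)*(-78832) = -1*78832 = -78832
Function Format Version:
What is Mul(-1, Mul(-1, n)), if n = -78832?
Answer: -78832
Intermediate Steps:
Mul(-1, Mul(-1, n)) = Mul(-1, Mul(-1, -78832)) = Mul(-1, 78832) = -78832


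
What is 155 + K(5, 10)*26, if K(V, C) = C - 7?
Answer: 233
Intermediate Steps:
K(V, C) = -7 + C
155 + K(5, 10)*26 = 155 + (-7 + 10)*26 = 155 + 3*26 = 155 + 78 = 233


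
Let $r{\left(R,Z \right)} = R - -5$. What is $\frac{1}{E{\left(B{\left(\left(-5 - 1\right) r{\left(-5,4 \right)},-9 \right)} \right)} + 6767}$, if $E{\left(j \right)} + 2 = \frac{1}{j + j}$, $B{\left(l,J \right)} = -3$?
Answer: $\frac{6}{40589} \approx 0.00014782$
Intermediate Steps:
$r{\left(R,Z \right)} = 5 + R$ ($r{\left(R,Z \right)} = R + 5 = 5 + R$)
$E{\left(j \right)} = -2 + \frac{1}{2 j}$ ($E{\left(j \right)} = -2 + \frac{1}{j + j} = -2 + \frac{1}{2 j}$)
$\frac{1}{E{\left(B{\left(\left(-5 - 1\right) r{\left(-5,4 \right)},-9 \right)} \right)} + 6767} = \frac{1}{\left(-2 + \frac{1}{2 \left(-3\right)}\right) + 6767} = \frac{1}{\left(-2 + \frac{1}{2} \left(- \frac{1}{3}\right)\right) + 6767} = \frac{1}{\left(-2 - \frac{1}{6}\right) + 6767} = \frac{1}{- \frac{13}{6} + 6767} = \frac{1}{\frac{40589}{6}} = \frac{6}{40589}$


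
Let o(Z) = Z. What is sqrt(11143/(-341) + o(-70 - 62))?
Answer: I*sqrt(158255)/31 ≈ 12.833*I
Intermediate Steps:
sqrt(11143/(-341) + o(-70 - 62)) = sqrt(11143/(-341) + (-70 - 62)) = sqrt(11143*(-1/341) - 132) = sqrt(-1013/31 - 132) = sqrt(-5105/31) = I*sqrt(158255)/31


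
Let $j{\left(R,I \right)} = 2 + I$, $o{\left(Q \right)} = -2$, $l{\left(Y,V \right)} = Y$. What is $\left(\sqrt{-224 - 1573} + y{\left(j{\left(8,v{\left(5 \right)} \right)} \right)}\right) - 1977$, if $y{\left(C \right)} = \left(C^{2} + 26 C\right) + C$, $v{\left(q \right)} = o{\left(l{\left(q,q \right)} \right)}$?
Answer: $-1977 + i \sqrt{1797} \approx -1977.0 + 42.391 i$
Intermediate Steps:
$v{\left(q \right)} = -2$
$y{\left(C \right)} = C^{2} + 27 C$
$\left(\sqrt{-224 - 1573} + y{\left(j{\left(8,v{\left(5 \right)} \right)} \right)}\right) - 1977 = \left(\sqrt{-224 - 1573} + \left(2 - 2\right) \left(27 + \left(2 - 2\right)\right)\right) - 1977 = \left(\sqrt{-1797} + 0 \left(27 + 0\right)\right) - 1977 = \left(i \sqrt{1797} + 0 \cdot 27\right) - 1977 = \left(i \sqrt{1797} + 0\right) - 1977 = i \sqrt{1797} - 1977 = -1977 + i \sqrt{1797}$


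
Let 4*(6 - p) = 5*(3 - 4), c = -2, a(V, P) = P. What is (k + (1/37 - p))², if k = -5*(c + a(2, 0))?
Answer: 168921/21904 ≈ 7.7119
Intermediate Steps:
p = 29/4 (p = 6 - 5*(3 - 4)/4 = 6 - 5*(-1)/4 = 6 - ¼*(-5) = 6 + 5/4 = 29/4 ≈ 7.2500)
k = 10 (k = -5*(-2 + 0) = -5*(-2) = 10)
(k + (1/37 - p))² = (10 + (1/37 - 1*29/4))² = (10 + (1/37 - 29/4))² = (10 - 1069/148)² = (411/148)² = 168921/21904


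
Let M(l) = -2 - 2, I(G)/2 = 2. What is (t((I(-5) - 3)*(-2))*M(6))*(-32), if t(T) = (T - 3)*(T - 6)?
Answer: 5120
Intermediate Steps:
I(G) = 4 (I(G) = 2*2 = 4)
M(l) = -4
t(T) = (-6 + T)*(-3 + T) (t(T) = (-3 + T)*(-6 + T) = (-6 + T)*(-3 + T))
(t((I(-5) - 3)*(-2))*M(6))*(-32) = ((18 + ((4 - 3)*(-2))² - 9*(4 - 3)*(-2))*(-4))*(-32) = ((18 + (1*(-2))² - 9*(-2))*(-4))*(-32) = ((18 + (-2)² - 9*(-2))*(-4))*(-32) = ((18 + 4 + 18)*(-4))*(-32) = (40*(-4))*(-32) = -160*(-32) = 5120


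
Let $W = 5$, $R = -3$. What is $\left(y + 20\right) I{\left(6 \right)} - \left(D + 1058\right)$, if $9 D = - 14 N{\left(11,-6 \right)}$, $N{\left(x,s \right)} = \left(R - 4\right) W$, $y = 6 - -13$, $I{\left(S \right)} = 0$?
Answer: $- \frac{10012}{9} \approx -1112.4$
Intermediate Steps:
$y = 19$ ($y = 6 + 13 = 19$)
$N{\left(x,s \right)} = -35$ ($N{\left(x,s \right)} = \left(-3 - 4\right) 5 = \left(-7\right) 5 = -35$)
$D = \frac{490}{9}$ ($D = \frac{\left(-14\right) \left(-35\right)}{9} = \frac{1}{9} \cdot 490 = \frac{490}{9} \approx 54.444$)
$\left(y + 20\right) I{\left(6 \right)} - \left(D + 1058\right) = \left(19 + 20\right) 0 - \left(\frac{490}{9} + 1058\right) = 39 \cdot 0 - \frac{10012}{9} = 0 - \frac{10012}{9} = - \frac{10012}{9}$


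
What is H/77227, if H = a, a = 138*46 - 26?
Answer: 218/2663 ≈ 0.081863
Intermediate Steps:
a = 6322 (a = 6348 - 26 = 6322)
H = 6322
H/77227 = 6322/77227 = 6322*(1/77227) = 218/2663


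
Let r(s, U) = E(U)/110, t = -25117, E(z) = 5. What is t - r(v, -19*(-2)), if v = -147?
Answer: -552575/22 ≈ -25117.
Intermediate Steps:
r(s, U) = 1/22 (r(s, U) = 5/110 = 5*(1/110) = 1/22)
t - r(v, -19*(-2)) = -25117 - 1*1/22 = -25117 - 1/22 = -552575/22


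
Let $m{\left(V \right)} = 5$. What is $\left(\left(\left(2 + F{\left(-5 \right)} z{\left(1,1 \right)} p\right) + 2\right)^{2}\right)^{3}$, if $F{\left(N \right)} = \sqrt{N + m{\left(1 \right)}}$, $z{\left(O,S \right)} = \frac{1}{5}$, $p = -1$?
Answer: $4096$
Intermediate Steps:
$z{\left(O,S \right)} = \frac{1}{5}$
$F{\left(N \right)} = \sqrt{5 + N}$ ($F{\left(N \right)} = \sqrt{N + 5} = \sqrt{5 + N}$)
$\left(\left(\left(2 + F{\left(-5 \right)} z{\left(1,1 \right)} p\right) + 2\right)^{2}\right)^{3} = \left(\left(\left(2 + \sqrt{5 - 5} \cdot \frac{1}{5} \left(-1\right)\right) + 2\right)^{2}\right)^{3} = \left(\left(\left(2 + \sqrt{0} \cdot \frac{1}{5} \left(-1\right)\right) + 2\right)^{2}\right)^{3} = \left(\left(\left(2 + 0 \cdot \frac{1}{5} \left(-1\right)\right) + 2\right)^{2}\right)^{3} = \left(\left(\left(2 + 0 \left(-1\right)\right) + 2\right)^{2}\right)^{3} = \left(\left(\left(2 + 0\right) + 2\right)^{2}\right)^{3} = \left(\left(2 + 2\right)^{2}\right)^{3} = \left(4^{2}\right)^{3} = 16^{3} = 4096$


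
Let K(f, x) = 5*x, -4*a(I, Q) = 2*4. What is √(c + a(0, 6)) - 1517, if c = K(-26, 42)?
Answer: -1517 + 4*√13 ≈ -1502.6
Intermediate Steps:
a(I, Q) = -2 (a(I, Q) = -4/2 = -¼*8 = -2)
c = 210 (c = 5*42 = 210)
√(c + a(0, 6)) - 1517 = √(210 - 2) - 1517 = √208 - 1517 = 4*√13 - 1517 = -1517 + 4*√13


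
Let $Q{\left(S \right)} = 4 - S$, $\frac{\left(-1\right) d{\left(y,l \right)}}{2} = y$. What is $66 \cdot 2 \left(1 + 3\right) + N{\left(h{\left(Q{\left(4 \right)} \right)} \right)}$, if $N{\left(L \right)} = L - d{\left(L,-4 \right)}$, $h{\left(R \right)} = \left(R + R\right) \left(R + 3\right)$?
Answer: $528$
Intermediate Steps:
$d{\left(y,l \right)} = - 2 y$
$h{\left(R \right)} = 2 R \left(3 + R\right)$
$N{\left(L \right)} = 3 L$ ($N{\left(L \right)} = L - - 2 L = L + 2 L = 3 L$)
$66 \cdot 2 \left(1 + 3\right) + N{\left(h{\left(Q{\left(4 \right)} \right)} \right)} = 66 \cdot 2 \left(1 + 3\right) + 3 \cdot 2 \left(4 - 4\right) \left(3 + \left(4 - 4\right)\right) = 66 \cdot 2 \cdot 4 + 3 \cdot 2 \left(4 - 4\right) \left(3 + \left(4 - 4\right)\right) = 66 \cdot 8 + 3 \cdot 2 \cdot 0 \left(3 + 0\right) = 528 + 3 \cdot 2 \cdot 0 \cdot 3 = 528 + 3 \cdot 0 = 528 + 0 = 528$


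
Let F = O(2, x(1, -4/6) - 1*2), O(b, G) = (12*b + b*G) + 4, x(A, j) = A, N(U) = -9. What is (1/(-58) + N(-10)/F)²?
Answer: 18769/142129 ≈ 0.13206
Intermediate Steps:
O(b, G) = 4 + 12*b + G*b (O(b, G) = (12*b + G*b) + 4 = 4 + 12*b + G*b)
F = 26 (F = 4 + 12*2 + (1 - 1*2)*2 = 4 + 24 + (1 - 2)*2 = 4 + 24 - 1*2 = 4 + 24 - 2 = 26)
(1/(-58) + N(-10)/F)² = (1/(-58) - 9/26)² = (-1/58 - 9*1/26)² = (-1/58 - 9/26)² = (-137/377)² = 18769/142129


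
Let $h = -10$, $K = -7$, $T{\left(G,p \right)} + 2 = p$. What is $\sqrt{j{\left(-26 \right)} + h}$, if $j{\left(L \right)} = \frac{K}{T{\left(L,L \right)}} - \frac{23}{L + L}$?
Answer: $\frac{11 i \sqrt{13}}{13} \approx 3.0508 i$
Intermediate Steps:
$T{\left(G,p \right)} = -2 + p$
$j{\left(L \right)} = - \frac{7}{-2 + L} - \frac{23}{2 L}$ ($j{\left(L \right)} = - \frac{7}{-2 + L} - \frac{23}{L + L} = - \frac{7}{-2 + L} - \frac{23}{2 L}$)
$\sqrt{j{\left(-26 \right)} + h} = \sqrt{\frac{46 - -962}{2 \left(-26\right) \left(-2 - 26\right)} - 10} = \sqrt{\frac{1}{2} \left(- \frac{1}{26}\right) \frac{1}{-28} \left(46 + 962\right) - 10} = \sqrt{\frac{1}{2} \left(- \frac{1}{26}\right) \left(- \frac{1}{28}\right) 1008 - 10} = \sqrt{\frac{9}{13} - 10} = \sqrt{- \frac{121}{13}} = \frac{11 i \sqrt{13}}{13}$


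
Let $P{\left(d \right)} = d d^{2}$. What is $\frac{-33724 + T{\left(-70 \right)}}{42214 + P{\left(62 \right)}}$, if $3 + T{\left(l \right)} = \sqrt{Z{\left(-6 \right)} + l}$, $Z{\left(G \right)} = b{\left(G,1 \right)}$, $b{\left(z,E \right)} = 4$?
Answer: $- \frac{33727}{280542} + \frac{i \sqrt{66}}{280542} \approx -0.12022 + 2.8958 \cdot 10^{-5} i$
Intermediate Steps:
$P{\left(d \right)} = d^{3}$
$Z{\left(G \right)} = 4$
$T{\left(l \right)} = -3 + \sqrt{4 + l}$
$\frac{-33724 + T{\left(-70 \right)}}{42214 + P{\left(62 \right)}} = \frac{-33724 - \left(3 - \sqrt{4 - 70}\right)}{42214 + 62^{3}} = \frac{-33724 - \left(3 - \sqrt{-66}\right)}{42214 + 238328} = \frac{-33724 - \left(3 - i \sqrt{66}\right)}{280542} = \left(-33727 + i \sqrt{66}\right) \frac{1}{280542} = - \frac{33727}{280542} + \frac{i \sqrt{66}}{280542}$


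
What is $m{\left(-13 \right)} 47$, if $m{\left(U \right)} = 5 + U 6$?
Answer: $-3431$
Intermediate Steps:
$m{\left(U \right)} = 5 + 6 U$
$m{\left(-13 \right)} 47 = \left(5 + 6 \left(-13\right)\right) 47 = \left(5 - 78\right) 47 = \left(-73\right) 47 = -3431$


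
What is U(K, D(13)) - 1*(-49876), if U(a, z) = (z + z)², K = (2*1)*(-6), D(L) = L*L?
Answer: 164120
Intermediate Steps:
D(L) = L²
K = -12 (K = 2*(-6) = -12)
U(a, z) = 4*z² (U(a, z) = (2*z)² = 4*z²)
U(K, D(13)) - 1*(-49876) = 4*(13²)² - 1*(-49876) = 4*169² + 49876 = 4*28561 + 49876 = 114244 + 49876 = 164120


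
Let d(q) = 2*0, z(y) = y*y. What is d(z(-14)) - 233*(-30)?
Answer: 6990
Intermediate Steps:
z(y) = y**2
d(q) = 0
d(z(-14)) - 233*(-30) = 0 - 233*(-30) = 0 - 1*(-6990) = 0 + 6990 = 6990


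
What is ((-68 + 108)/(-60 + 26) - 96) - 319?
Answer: -7075/17 ≈ -416.18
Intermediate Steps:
((-68 + 108)/(-60 + 26) - 96) - 319 = (40/(-34) - 96) - 319 = (40*(-1/34) - 96) - 319 = (-20/17 - 96) - 319 = -1652/17 - 319 = -7075/17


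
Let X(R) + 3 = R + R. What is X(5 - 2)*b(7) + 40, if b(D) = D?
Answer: 61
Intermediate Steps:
X(R) = -3 + 2*R (X(R) = -3 + (R + R) = -3 + 2*R)
X(5 - 2)*b(7) + 40 = (-3 + 2*(5 - 2))*7 + 40 = (-3 + 2*3)*7 + 40 = (-3 + 6)*7 + 40 = 3*7 + 40 = 21 + 40 = 61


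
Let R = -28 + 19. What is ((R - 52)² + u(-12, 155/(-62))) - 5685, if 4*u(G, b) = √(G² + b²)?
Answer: -1964 + √601/8 ≈ -1960.9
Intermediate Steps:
R = -9
u(G, b) = √(G² + b²)/4
((R - 52)² + u(-12, 155/(-62))) - 5685 = ((-9 - 52)² + √((-12)² + (155/(-62))²)/4) - 5685 = ((-61)² + √(144 + (155*(-1/62))²)/4) - 5685 = (3721 + √(144 + (-5/2)²)/4) - 5685 = (3721 + √(144 + 25/4)/4) - 5685 = (3721 + √(601/4)/4) - 5685 = (3721 + (√601/2)/4) - 5685 = (3721 + √601/8) - 5685 = -1964 + √601/8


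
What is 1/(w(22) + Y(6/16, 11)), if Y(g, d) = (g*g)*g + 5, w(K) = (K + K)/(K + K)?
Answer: 512/3099 ≈ 0.16521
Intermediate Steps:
w(K) = 1 (w(K) = (2*K)/((2*K)) = (2*K)*(1/(2*K)) = 1)
Y(g, d) = 5 + g³ (Y(g, d) = g²*g + 5 = g³ + 5 = 5 + g³)
1/(w(22) + Y(6/16, 11)) = 1/(1 + (5 + (6/16)³)) = 1/(1 + (5 + (6*(1/16))³)) = 1/(1 + (5 + (3/8)³)) = 1/(1 + (5 + 27/512)) = 1/(1 + 2587/512) = 1/(3099/512) = 512/3099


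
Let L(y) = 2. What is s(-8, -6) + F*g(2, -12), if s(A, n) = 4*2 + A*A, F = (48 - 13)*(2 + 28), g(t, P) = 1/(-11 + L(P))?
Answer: -134/3 ≈ -44.667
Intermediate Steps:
g(t, P) = -⅑ (g(t, P) = 1/(-11 + 2) = 1/(-9) = -⅑)
F = 1050 (F = 35*30 = 1050)
s(A, n) = 8 + A²
s(-8, -6) + F*g(2, -12) = (8 + (-8)²) + 1050*(-⅑) = (8 + 64) - 350/3 = 72 - 350/3 = -134/3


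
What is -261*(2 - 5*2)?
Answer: 2088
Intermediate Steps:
-261*(2 - 5*2) = -261*(2 - 10) = -261*(-8) = 2088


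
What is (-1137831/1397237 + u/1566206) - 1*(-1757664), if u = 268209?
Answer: 3846401893608007155/2188360972822 ≈ 1.7577e+6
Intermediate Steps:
(-1137831/1397237 + u/1566206) - 1*(-1757664) = (-1137831/1397237 + 268209/1566206) - 1*(-1757664) = (-1137831*1/1397237 + 268209*(1/1566206)) + 1757664 = (-1137831/1397237 + 268209/1566206) + 1757664 = -1407326200653/2188360972822 + 1757664 = 3846401893608007155/2188360972822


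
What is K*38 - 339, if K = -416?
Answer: -16147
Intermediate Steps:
K*38 - 339 = -416*38 - 339 = -15808 - 339 = -16147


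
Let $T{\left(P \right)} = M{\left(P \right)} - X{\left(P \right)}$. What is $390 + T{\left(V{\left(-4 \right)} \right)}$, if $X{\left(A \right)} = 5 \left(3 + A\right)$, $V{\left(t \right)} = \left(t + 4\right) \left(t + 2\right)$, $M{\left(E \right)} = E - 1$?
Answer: $374$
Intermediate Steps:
$M{\left(E \right)} = -1 + E$
$V{\left(t \right)} = \left(2 + t\right) \left(4 + t\right)$ ($V{\left(t \right)} = \left(4 + t\right) \left(2 + t\right) = \left(2 + t\right) \left(4 + t\right)$)
$X{\left(A \right)} = 15 + 5 A$
$T{\left(P \right)} = -16 - 4 P$ ($T{\left(P \right)} = \left(-1 + P\right) - \left(15 + 5 P\right) = -16 - 4 P$)
$390 + T{\left(V{\left(-4 \right)} \right)} = 390 - \left(16 + 4 \left(8 + \left(-4\right)^{2} + 6 \left(-4\right)\right)\right) = 390 - \left(16 + 4 \left(8 + 16 - 24\right)\right) = 390 - 16 = 374$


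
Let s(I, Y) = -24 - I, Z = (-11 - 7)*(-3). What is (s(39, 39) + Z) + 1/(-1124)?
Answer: -10117/1124 ≈ -9.0009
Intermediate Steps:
Z = 54 (Z = -18*(-3) = 54)
(s(39, 39) + Z) + 1/(-1124) = ((-24 - 1*39) + 54) + 1/(-1124) = ((-24 - 39) + 54) - 1/1124 = (-63 + 54) - 1/1124 = -9 - 1/1124 = -10117/1124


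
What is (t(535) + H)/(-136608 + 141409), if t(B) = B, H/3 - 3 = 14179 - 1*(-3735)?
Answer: 54286/4801 ≈ 11.307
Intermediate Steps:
H = 53751 (H = 9 + 3*(14179 - 1*(-3735)) = 9 + 3*(14179 + 3735) = 9 + 3*17914 = 9 + 53742 = 53751)
(t(535) + H)/(-136608 + 141409) = (535 + 53751)/(-136608 + 141409) = 54286/4801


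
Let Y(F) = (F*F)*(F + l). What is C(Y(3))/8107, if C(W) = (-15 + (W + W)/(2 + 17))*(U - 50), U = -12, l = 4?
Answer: 9858/154033 ≈ 0.063999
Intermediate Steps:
Y(F) = F**2*(4 + F) (Y(F) = (F*F)*(F + 4) = F**2*(4 + F))
C(W) = 930 - 124*W/19 (C(W) = (-15 + (W + W)/(2 + 17))*(-12 - 50) = (-15 + (2*W)/19)*(-62) = (-15 + (2*W)*(1/19))*(-62) = (-15 + 2*W/19)*(-62) = 930 - 124*W/19)
C(Y(3))/8107 = (930 - 124*3**2*(4 + 3)/19)/8107 = (930 - 1116*7/19)*(1/8107) = (930 - 124/19*63)*(1/8107) = (930 - 7812/19)*(1/8107) = (9858/19)*(1/8107) = 9858/154033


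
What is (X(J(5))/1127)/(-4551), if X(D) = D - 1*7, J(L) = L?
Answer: 2/5128977 ≈ 3.8994e-7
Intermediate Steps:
X(D) = -7 + D (X(D) = D - 7 = -7 + D)
(X(J(5))/1127)/(-4551) = ((-7 + 5)/1127)/(-4551) = -2*1/1127*(-1/4551) = -2/1127*(-1/4551) = 2/5128977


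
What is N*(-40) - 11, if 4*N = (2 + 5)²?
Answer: -501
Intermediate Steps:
N = 49/4 (N = (2 + 5)²/4 = (¼)*7² = (¼)*49 = 49/4 ≈ 12.250)
N*(-40) - 11 = (49/4)*(-40) - 11 = -490 - 11 = -501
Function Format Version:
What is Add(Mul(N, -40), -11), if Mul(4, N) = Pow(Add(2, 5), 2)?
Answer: -501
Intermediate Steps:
N = Rational(49, 4) (N = Mul(Rational(1, 4), Pow(Add(2, 5), 2)) = Mul(Rational(1, 4), Pow(7, 2)) = Mul(Rational(1, 4), 49) = Rational(49, 4) ≈ 12.250)
Add(Mul(N, -40), -11) = Add(Mul(Rational(49, 4), -40), -11) = Add(-490, -11) = -501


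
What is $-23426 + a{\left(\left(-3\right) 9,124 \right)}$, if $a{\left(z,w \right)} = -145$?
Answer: $-23571$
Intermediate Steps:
$-23426 + a{\left(\left(-3\right) 9,124 \right)} = -23426 - 145 = -23571$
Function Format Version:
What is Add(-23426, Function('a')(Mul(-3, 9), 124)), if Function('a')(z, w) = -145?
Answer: -23571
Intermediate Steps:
Add(-23426, Function('a')(Mul(-3, 9), 124)) = Add(-23426, -145) = -23571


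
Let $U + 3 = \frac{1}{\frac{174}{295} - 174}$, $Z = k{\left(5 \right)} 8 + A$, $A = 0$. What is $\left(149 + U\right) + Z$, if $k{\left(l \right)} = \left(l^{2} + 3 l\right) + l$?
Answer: $\frac{25884641}{51156} \approx 505.99$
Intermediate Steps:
$k{\left(l \right)} = l^{2} + 4 l$
$Z = 360$ ($Z = 5 \left(4 + 5\right) 8 + 0 = 5 \cdot 9 \cdot 8 + 0 = 45 \cdot 8 + 0 = 360 + 0 = 360$)
$U = - \frac{153763}{51156}$ ($U = -3 + \frac{1}{\frac{174}{295} - 174} = -3 + \frac{1}{- \frac{51156}{295}} = -3 - \frac{295}{51156} = - \frac{153763}{51156} \approx -3.0058$)
$\left(149 + U\right) + Z = \left(149 - \frac{153763}{51156}\right) + 360 = \frac{7468481}{51156} + 360 = \frac{25884641}{51156}$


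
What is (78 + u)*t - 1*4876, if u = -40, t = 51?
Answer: -2938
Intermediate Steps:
(78 + u)*t - 1*4876 = (78 - 40)*51 - 1*4876 = 38*51 - 4876 = 1938 - 4876 = -2938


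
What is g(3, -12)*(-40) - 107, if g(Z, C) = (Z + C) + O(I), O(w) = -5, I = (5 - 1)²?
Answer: 453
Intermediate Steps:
I = 16 (I = 4² = 16)
g(Z, C) = -5 + C + Z (g(Z, C) = (Z + C) - 5 = (C + Z) - 5 = -5 + C + Z)
g(3, -12)*(-40) - 107 = (-5 - 12 + 3)*(-40) - 107 = -14*(-40) - 107 = 560 - 107 = 453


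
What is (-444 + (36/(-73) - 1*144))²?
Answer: 1845561600/5329 ≈ 3.4632e+5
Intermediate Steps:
(-444 + (36/(-73) - 1*144))² = (-444 + (36*(-1/73) - 144))² = (-444 + (-36/73 - 144))² = (-444 - 10548/73)² = (-42960/73)² = 1845561600/5329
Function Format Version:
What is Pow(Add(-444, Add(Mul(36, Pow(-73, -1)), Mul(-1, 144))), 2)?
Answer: Rational(1845561600, 5329) ≈ 3.4632e+5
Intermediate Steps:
Pow(Add(-444, Add(Mul(36, Pow(-73, -1)), Mul(-1, 144))), 2) = Pow(Add(-444, Add(Mul(36, Rational(-1, 73)), -144)), 2) = Pow(Add(-444, Add(Rational(-36, 73), -144)), 2) = Pow(Add(-444, Rational(-10548, 73)), 2) = Pow(Rational(-42960, 73), 2) = Rational(1845561600, 5329)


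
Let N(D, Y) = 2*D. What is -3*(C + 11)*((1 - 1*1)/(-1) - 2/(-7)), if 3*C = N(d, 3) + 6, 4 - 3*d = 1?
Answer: -82/7 ≈ -11.714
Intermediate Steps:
d = 1 (d = 4/3 - ⅓*1 = 4/3 - ⅓ = 1)
C = 8/3 (C = (2*1 + 6)/3 = (2 + 6)/3 = (⅓)*8 = 8/3 ≈ 2.6667)
-3*(C + 11)*((1 - 1*1)/(-1) - 2/(-7)) = -3*(8/3 + 11)*((1 - 1*1)/(-1) - 2/(-7)) = -41*((1 - 1)*(-1) - 2*(-⅐)) = -41*(0*(-1) + 2/7) = -41*(0 + 2/7) = -41*2/7 = -3*82/21 = -82/7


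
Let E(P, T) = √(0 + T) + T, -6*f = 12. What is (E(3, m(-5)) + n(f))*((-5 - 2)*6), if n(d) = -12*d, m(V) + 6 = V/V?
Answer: -798 - 42*I*√5 ≈ -798.0 - 93.915*I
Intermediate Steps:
f = -2 (f = -⅙*12 = -2)
m(V) = -5 (m(V) = -6 + V/V = -6 + 1 = -5)
E(P, T) = T + √T (E(P, T) = √T + T = T + √T)
(E(3, m(-5)) + n(f))*((-5 - 2)*6) = ((-5 + √(-5)) - 12*(-2))*((-5 - 2)*6) = ((-5 + I*√5) + 24)*(-7*6) = (19 + I*√5)*(-42) = -798 - 42*I*√5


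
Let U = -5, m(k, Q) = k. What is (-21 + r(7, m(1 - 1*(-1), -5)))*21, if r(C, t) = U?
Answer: -546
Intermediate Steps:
r(C, t) = -5
(-21 + r(7, m(1 - 1*(-1), -5)))*21 = (-21 - 5)*21 = -26*21 = -546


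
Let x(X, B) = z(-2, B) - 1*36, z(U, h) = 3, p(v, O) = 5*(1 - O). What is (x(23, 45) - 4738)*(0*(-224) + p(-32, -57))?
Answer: -1383590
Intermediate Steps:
p(v, O) = 5 - 5*O
x(X, B) = -33 (x(X, B) = 3 - 1*36 = 3 - 36 = -33)
(x(23, 45) - 4738)*(0*(-224) + p(-32, -57)) = (-33 - 4738)*(0*(-224) + (5 - 5*(-57))) = -4771*(0 + (5 + 285)) = -4771*(0 + 290) = -4771*290 = -1383590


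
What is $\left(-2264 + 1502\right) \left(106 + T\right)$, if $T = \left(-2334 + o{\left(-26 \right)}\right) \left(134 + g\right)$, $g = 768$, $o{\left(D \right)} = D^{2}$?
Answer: $1139502420$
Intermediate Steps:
$T = -1495516$ ($T = \left(-2334 + \left(-26\right)^{2}\right) \left(134 + 768\right) = \left(-2334 + 676\right) 902 = \left(-1658\right) 902 = -1495516$)
$\left(-2264 + 1502\right) \left(106 + T\right) = \left(-2264 + 1502\right) \left(106 - 1495516\right) = \left(-762\right) \left(-1495410\right) = 1139502420$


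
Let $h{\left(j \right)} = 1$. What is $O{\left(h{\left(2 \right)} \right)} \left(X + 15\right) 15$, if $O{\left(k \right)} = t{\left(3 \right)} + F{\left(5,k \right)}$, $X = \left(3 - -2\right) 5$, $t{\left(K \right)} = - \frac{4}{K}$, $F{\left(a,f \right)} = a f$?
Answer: $2200$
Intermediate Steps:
$X = 25$ ($X = \left(3 + 2\right) 5 = 5 \cdot 5 = 25$)
$O{\left(k \right)} = - \frac{4}{3} + 5 k$
$O{\left(h{\left(2 \right)} \right)} \left(X + 15\right) 15 = \left(- \frac{4}{3} + 5 \cdot 1\right) \left(25 + 15\right) 15 = \left(- \frac{4}{3} + 5\right) 40 \cdot 15 = \frac{11}{3} \cdot 600 = 2200$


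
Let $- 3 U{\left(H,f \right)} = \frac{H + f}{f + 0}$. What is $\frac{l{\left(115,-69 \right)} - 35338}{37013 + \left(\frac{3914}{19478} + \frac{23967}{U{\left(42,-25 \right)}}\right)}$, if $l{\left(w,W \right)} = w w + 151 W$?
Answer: $- \frac{1795365172}{7878037521} \approx -0.2279$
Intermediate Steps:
$U{\left(H,f \right)} = - \frac{H + f}{3 f}$ ($U{\left(H,f \right)} = - \frac{\left(H + f\right) \frac{1}{f + 0}}{3} = - \frac{\left(H + f\right) \frac{1}{f}}{3} = - \frac{\frac{1}{f} \left(H + f\right)}{3} = - \frac{H + f}{3 f}$)
$l{\left(w,W \right)} = w^{2} + 151 W$
$\frac{l{\left(115,-69 \right)} - 35338}{37013 + \left(\frac{3914}{19478} + \frac{23967}{U{\left(42,-25 \right)}}\right)} = \frac{\left(115^{2} + 151 \left(-69\right)\right) - 35338}{37013 + \left(\frac{3914}{19478} + \frac{23967}{\frac{1}{3} \frac{1}{-25} \left(\left(-1\right) 42 - -25\right)}\right)} = \frac{\left(13225 - 10419\right) - 35338}{37013 + \left(3914 \cdot \frac{1}{19478} + \frac{23967}{\frac{1}{3} \left(- \frac{1}{25}\right) \left(-42 + 25\right)}\right)} = \frac{2806 - 35338}{37013 + \left(\frac{1957}{9739} + \frac{23967}{\frac{1}{3} \left(- \frac{1}{25}\right) \left(-17\right)}\right)} = - \frac{32532}{37013 + \left(\frac{1957}{9739} + \frac{23967}{\frac{17}{75}}\right)} = - \frac{32532}{37013 + \left(\frac{1957}{9739} + 23967 \cdot \frac{75}{17}\right)} = - \frac{32532}{37013 + \left(\frac{1957}{9739} + \frac{1797525}{17}\right)} = - \frac{32532}{37013 + \frac{17506129244}{165563}} = - \frac{32532}{\frac{23634112563}{165563}} = \left(-32532\right) \frac{165563}{23634112563} = - \frac{1795365172}{7878037521}$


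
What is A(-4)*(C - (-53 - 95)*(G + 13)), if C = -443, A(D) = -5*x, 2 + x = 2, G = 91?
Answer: 0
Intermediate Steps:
x = 0 (x = -2 + 2 = 0)
A(D) = 0 (A(D) = -5*0 = 0)
A(-4)*(C - (-53 - 95)*(G + 13)) = 0*(-443 - (-53 - 95)*(91 + 13)) = 0*(-443 - (-148)*104) = 0*(-443 - 1*(-15392)) = 0*(-443 + 15392) = 0*14949 = 0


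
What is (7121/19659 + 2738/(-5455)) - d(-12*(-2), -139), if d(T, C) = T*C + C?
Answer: 372643480088/107239845 ≈ 3474.9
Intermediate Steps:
d(T, C) = C + C*T (d(T, C) = C*T + C = C + C*T)
(7121/19659 + 2738/(-5455)) - d(-12*(-2), -139) = (7121/19659 + 2738/(-5455)) - (-139)*(1 - 12*(-2)) = (7121*(1/19659) + 2738*(-1/5455)) - (-139)*(1 + 24) = (7121/19659 - 2738/5455) - (-139)*25 = -14981287/107239845 - 1*(-3475) = -14981287/107239845 + 3475 = 372643480088/107239845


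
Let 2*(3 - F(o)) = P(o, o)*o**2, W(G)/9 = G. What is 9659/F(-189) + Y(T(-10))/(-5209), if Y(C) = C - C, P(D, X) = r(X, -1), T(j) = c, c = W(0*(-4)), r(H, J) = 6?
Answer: -9659/107160 ≈ -0.090136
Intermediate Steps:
W(G) = 9*G
c = 0 (c = 9*(0*(-4)) = 9*0 = 0)
T(j) = 0
P(D, X) = 6
F(o) = 3 - 3*o**2
Y(C) = 0
9659/F(-189) + Y(T(-10))/(-5209) = 9659/(3 - 3*(-189)**2) + 0/(-5209) = 9659/(3 - 3*35721) + 0*(-1/5209) = 9659/(3 - 107163) + 0 = 9659/(-107160) + 0 = 9659*(-1/107160) + 0 = -9659/107160 + 0 = -9659/107160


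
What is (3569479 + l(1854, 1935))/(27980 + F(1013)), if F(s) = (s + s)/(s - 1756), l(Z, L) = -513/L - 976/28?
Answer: 665234280958/5214101095 ≈ 127.58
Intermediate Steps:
l(Z, L) = -244/7 - 513/L (l(Z, L) = -513/L - 976*1/28 = -513/L - 244/7 = -244/7 - 513/L)
F(s) = 2*s/(-1756 + s) (F(s) = (2*s)/(-1756 + s) = 2*s/(-1756 + s))
(3569479 + l(1854, 1935))/(27980 + F(1013)) = (3569479 + (-244/7 - 513/1935))/(27980 + 2*1013/(-1756 + 1013)) = (3569479 + (-244/7 - 513*1/1935))/(27980 + 2*1013/(-743)) = (3569479 + (-244/7 - 57/215))/(27980 + 2*1013*(-1/743)) = (3569479 - 52859/1505)/(27980 - 2026/743) = 5372013036/(1505*(20787114/743)) = (5372013036/1505)*(743/20787114) = 665234280958/5214101095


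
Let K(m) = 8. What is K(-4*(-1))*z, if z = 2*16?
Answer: 256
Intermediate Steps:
z = 32
K(-4*(-1))*z = 8*32 = 256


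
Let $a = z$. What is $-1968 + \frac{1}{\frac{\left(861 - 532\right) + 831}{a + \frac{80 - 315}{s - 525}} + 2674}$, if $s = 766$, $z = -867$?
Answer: $- \frac{550127833681}{279536554} \approx -1968.0$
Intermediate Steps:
$a = -867$
$-1968 + \frac{1}{\frac{\left(861 - 532\right) + 831}{a + \frac{80 - 315}{s - 525}} + 2674} = -1968 + \frac{1}{\frac{\left(861 - 532\right) + 831}{-867 + \frac{80 - 315}{766 - 525}} + 2674} = -1968 + \frac{1}{\frac{\left(861 - 532\right) + 831}{-867 - \frac{235}{241}} + 2674} = -1968 + \frac{1}{\frac{329 + 831}{-867 - \frac{235}{241}} + 2674} = -1968 + \frac{1}{\frac{1160}{-867 - \frac{235}{241}} + 2674} = -1968 + \frac{1}{\frac{1160}{- \frac{209182}{241}} + 2674} = -1968 + \frac{1}{1160 \left(- \frac{241}{209182}\right) + 2674} = -1968 + \frac{1}{- \frac{139780}{104591} + 2674} = -1968 + \frac{1}{\frac{279536554}{104591}} = -1968 + \frac{104591}{279536554} = - \frac{550127833681}{279536554}$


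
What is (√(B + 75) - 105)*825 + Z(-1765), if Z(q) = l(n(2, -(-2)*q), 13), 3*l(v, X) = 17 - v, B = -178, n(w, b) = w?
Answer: -86620 + 825*I*√103 ≈ -86620.0 + 8372.8*I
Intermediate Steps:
l(v, X) = 17/3 - v/3 (l(v, X) = (17 - v)/3 = 17/3 - v/3)
Z(q) = 5 (Z(q) = 17/3 - ⅓*2 = 17/3 - ⅔ = 5)
(√(B + 75) - 105)*825 + Z(-1765) = (√(-178 + 75) - 105)*825 + 5 = (√(-103) - 105)*825 + 5 = (I*√103 - 105)*825 + 5 = (-105 + I*√103)*825 + 5 = (-86625 + 825*I*√103) + 5 = -86620 + 825*I*√103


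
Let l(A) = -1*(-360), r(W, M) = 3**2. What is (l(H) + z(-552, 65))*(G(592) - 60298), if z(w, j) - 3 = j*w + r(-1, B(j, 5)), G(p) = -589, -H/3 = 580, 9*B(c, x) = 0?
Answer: 2161975596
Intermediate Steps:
B(c, x) = 0 (B(c, x) = (1/9)*0 = 0)
H = -1740 (H = -3*580 = -1740)
r(W, M) = 9
l(A) = 360
z(w, j) = 12 + j*w (z(w, j) = 3 + (j*w + 9) = 3 + (9 + j*w) = 12 + j*w)
(l(H) + z(-552, 65))*(G(592) - 60298) = (360 + (12 + 65*(-552)))*(-589 - 60298) = (360 + (12 - 35880))*(-60887) = (360 - 35868)*(-60887) = -35508*(-60887) = 2161975596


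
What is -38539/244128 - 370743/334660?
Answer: -25851552211/20424969120 ≈ -1.2657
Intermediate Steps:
-38539/244128 - 370743/334660 = -25851552211/20424969120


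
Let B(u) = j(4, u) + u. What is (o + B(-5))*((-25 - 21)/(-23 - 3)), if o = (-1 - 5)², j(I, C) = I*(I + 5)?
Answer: 1541/13 ≈ 118.54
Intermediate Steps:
j(I, C) = I*(5 + I)
o = 36 (o = (-6)² = 36)
B(u) = 36 + u (B(u) = 4*(5 + 4) + u = 4*9 + u = 36 + u)
(o + B(-5))*((-25 - 21)/(-23 - 3)) = (36 + (36 - 5))*((-25 - 21)/(-23 - 3)) = (36 + 31)*(-46/(-26)) = 67*(-46*(-1/26)) = 67*(23/13) = 1541/13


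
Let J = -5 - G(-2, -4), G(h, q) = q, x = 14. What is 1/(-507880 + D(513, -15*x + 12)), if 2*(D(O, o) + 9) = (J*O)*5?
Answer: -2/1018343 ≈ -1.9640e-6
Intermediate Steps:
J = -1 (J = -5 - 1*(-4) = -5 + 4 = -1)
D(O, o) = -9 - 5*O/2 (D(O, o) = -9 + (-O*5)/2 = -9 + (-5*O)/2 = -9 - 5*O/2)
1/(-507880 + D(513, -15*x + 12)) = 1/(-507880 + (-9 - 5/2*513)) = 1/(-507880 + (-9 - 2565/2)) = 1/(-507880 - 2583/2) = 1/(-1018343/2) = -2/1018343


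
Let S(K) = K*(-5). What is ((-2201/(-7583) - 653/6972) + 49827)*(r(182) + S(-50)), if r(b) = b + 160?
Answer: 389876091083300/13217169 ≈ 2.9498e+7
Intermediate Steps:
S(K) = -5*K
r(b) = 160 + b
((-2201/(-7583) - 653/6972) + 49827)*(r(182) + S(-50)) = ((-2201/(-7583) - 653/6972) + 49827)*((160 + 182) - 5*(-50)) = ((-2201*(-1/7583) - 653*1/6972) + 49827)*(342 + 250) = ((2201/7583 - 653/6972) + 49827)*592 = (10393673/52868676 + 49827)*592 = (2634297912725/52868676)*592 = 389876091083300/13217169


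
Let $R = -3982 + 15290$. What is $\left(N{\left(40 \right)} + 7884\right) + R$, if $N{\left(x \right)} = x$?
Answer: $19232$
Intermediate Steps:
$R = 11308$
$\left(N{\left(40 \right)} + 7884\right) + R = \left(40 + 7884\right) + 11308 = 7924 + 11308 = 19232$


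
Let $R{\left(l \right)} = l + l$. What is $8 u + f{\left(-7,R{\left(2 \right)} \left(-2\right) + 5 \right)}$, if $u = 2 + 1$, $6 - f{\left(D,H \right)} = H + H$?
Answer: $36$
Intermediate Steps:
$R{\left(l \right)} = 2 l$
$f{\left(D,H \right)} = 6 - 2 H$ ($f{\left(D,H \right)} = 6 - \left(H + H\right) = 6 - 2 H$)
$u = 3$
$8 u + f{\left(-7,R{\left(2 \right)} \left(-2\right) + 5 \right)} = 8 \cdot 3 + \left(6 - 2 \left(2 \cdot 2 \left(-2\right) + 5\right)\right) = 24 + \left(6 - 2 \left(4 \left(-2\right) + 5\right)\right) = 24 + \left(6 - 2 \left(-8 + 5\right)\right) = 24 + \left(6 - -6\right) = 24 + \left(6 + 6\right) = 24 + 12 = 36$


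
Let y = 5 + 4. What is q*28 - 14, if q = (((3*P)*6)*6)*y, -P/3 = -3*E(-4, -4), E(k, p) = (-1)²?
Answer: 244930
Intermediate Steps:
E(k, p) = 1
P = 9 (P = -(-9) = -3*(-3) = 9)
y = 9
q = 8748 (q = (((3*9)*6)*6)*9 = ((27*6)*6)*9 = (162*6)*9 = 972*9 = 8748)
q*28 - 14 = 8748*28 - 14 = 244944 - 14 = 244930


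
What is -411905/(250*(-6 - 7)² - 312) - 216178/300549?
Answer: -10220285293/969571074 ≈ -10.541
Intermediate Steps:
-411905/(250*(-6 - 7)² - 312) - 216178/300549 = -411905/(250*(-13)² - 312) - 216178*1/300549 = -411905/(250*169 - 312) - 216178/300549 = -411905/(42250 - 312) - 216178/300549 = -411905/41938 - 216178/300549 = -411905*1/41938 - 216178/300549 = -31685/3226 - 216178/300549 = -10220285293/969571074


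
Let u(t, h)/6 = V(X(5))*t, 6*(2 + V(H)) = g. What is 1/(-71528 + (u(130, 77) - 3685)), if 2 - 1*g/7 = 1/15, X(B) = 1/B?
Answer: -3/225041 ≈ -1.3331e-5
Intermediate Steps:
X(B) = 1/B
g = 203/15 (g = 14 - 7/15 = 203/15 ≈ 13.533)
V(H) = 23/90 (V(H) = -2 + (1/6)*(203/15) = -2 + 203/90 = 23/90)
u(t, h) = 23*t/15 (u(t, h) = 6*(23*t/90) = 23*t/15)
1/(-71528 + (u(130, 77) - 3685)) = 1/(-71528 + ((23/15)*130 - 3685)) = 1/(-71528 + (598/3 - 3685)) = 1/(-71528 - 10457/3) = 1/(-225041/3) = -3/225041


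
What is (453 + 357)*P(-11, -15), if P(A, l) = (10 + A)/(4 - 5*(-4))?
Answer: -135/4 ≈ -33.750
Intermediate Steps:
P(A, l) = 5/12 + A/24 (P(A, l) = (10 + A)/(4 + 20) = (10 + A)/24 = (10 + A)*(1/24) = 5/12 + A/24)
(453 + 357)*P(-11, -15) = (453 + 357)*(5/12 + (1/24)*(-11)) = 810*(5/12 - 11/24) = 810*(-1/24) = -135/4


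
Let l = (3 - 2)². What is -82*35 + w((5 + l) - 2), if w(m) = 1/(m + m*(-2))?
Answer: -11481/4 ≈ -2870.3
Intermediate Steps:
l = 1 (l = 1² = 1)
w(m) = -1/m (w(m) = 1/(m - 2*m) = 1/(-m) = -1/m)
-82*35 + w((5 + l) - 2) = -82*35 - 1/((5 + 1) - 2) = -2870 - 1/(6 - 2) = -2870 - 1/4 = -2870 - 1*¼ = -2870 - ¼ = -11481/4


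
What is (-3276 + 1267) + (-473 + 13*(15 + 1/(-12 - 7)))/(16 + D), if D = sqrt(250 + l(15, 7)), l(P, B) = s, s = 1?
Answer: -55115/19 + 1059*sqrt(251)/19 ≈ -2017.8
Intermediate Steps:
l(P, B) = 1
D = sqrt(251) (D = sqrt(250 + 1) = sqrt(251) ≈ 15.843)
(-3276 + 1267) + (-473 + 13*(15 + 1/(-12 - 7)))/(16 + D) = (-3276 + 1267) + (-473 + 13*(15 + 1/(-12 - 7)))/(16 + sqrt(251)) = -2009 + (-473 + 13*(15 + 1/(-19)))/(16 + sqrt(251)) = -2009 + (-473 + 13*(15 - 1/19))/(16 + sqrt(251)) = -2009 + (-473 + 13*(284/19))/(16 + sqrt(251)) = -2009 + (-473 + 3692/19)/(16 + sqrt(251)) = -2009 - 5295/(19*(16 + sqrt(251)))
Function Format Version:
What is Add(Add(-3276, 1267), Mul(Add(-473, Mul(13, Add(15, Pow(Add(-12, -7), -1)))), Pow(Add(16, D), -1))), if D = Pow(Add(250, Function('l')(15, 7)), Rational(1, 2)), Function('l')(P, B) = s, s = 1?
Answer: Add(Rational(-55115, 19), Mul(Rational(1059, 19), Pow(251, Rational(1, 2)))) ≈ -2017.8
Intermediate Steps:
Function('l')(P, B) = 1
D = Pow(251, Rational(1, 2)) (D = Pow(Add(250, 1), Rational(1, 2)) = Pow(251, Rational(1, 2)) ≈ 15.843)
Add(Add(-3276, 1267), Mul(Add(-473, Mul(13, Add(15, Pow(Add(-12, -7), -1)))), Pow(Add(16, D), -1))) = Add(Add(-3276, 1267), Mul(Add(-473, Mul(13, Add(15, Pow(Add(-12, -7), -1)))), Pow(Add(16, Pow(251, Rational(1, 2))), -1))) = Add(-2009, Mul(Add(-473, Mul(13, Add(15, Pow(-19, -1)))), Pow(Add(16, Pow(251, Rational(1, 2))), -1))) = Add(-2009, Mul(Add(-473, Mul(13, Add(15, Rational(-1, 19)))), Pow(Add(16, Pow(251, Rational(1, 2))), -1))) = Add(-2009, Mul(Add(-473, Mul(13, Rational(284, 19))), Pow(Add(16, Pow(251, Rational(1, 2))), -1))) = Add(-2009, Mul(Add(-473, Rational(3692, 19)), Pow(Add(16, Pow(251, Rational(1, 2))), -1))) = Add(-2009, Mul(Rational(-5295, 19), Pow(Add(16, Pow(251, Rational(1, 2))), -1)))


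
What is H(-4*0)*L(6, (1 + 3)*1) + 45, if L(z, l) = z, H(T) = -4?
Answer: 21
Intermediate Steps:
H(-4*0)*L(6, (1 + 3)*1) + 45 = -4*6 + 45 = -24 + 45 = 21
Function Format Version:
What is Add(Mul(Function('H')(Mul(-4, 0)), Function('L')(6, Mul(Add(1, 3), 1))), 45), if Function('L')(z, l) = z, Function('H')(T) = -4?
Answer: 21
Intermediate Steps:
Add(Mul(Function('H')(Mul(-4, 0)), Function('L')(6, Mul(Add(1, 3), 1))), 45) = Add(Mul(-4, 6), 45) = Add(-24, 45) = 21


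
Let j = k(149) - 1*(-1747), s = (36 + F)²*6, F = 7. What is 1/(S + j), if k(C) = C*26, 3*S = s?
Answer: 1/9319 ≈ 0.00010731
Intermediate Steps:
s = 11094 (s = (36 + 7)²*6 = 43²*6 = 1849*6 = 11094)
S = 3698 (S = (⅓)*11094 = 3698)
k(C) = 26*C
j = 5621 (j = 26*149 - 1*(-1747) = 3874 + 1747 = 5621)
1/(S + j) = 1/(3698 + 5621) = 1/9319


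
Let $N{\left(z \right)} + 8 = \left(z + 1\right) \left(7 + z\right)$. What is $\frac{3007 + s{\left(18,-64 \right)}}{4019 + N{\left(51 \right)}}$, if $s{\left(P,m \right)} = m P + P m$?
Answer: $\frac{703}{7027} \approx 0.10004$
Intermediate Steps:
$N{\left(z \right)} = -8 + \left(1 + z\right) \left(7 + z\right)$ ($N{\left(z \right)} = -8 + \left(z + 1\right) \left(7 + z\right) = -8 + \left(1 + z\right) \left(7 + z\right)$)
$s{\left(P,m \right)} = 2 P m$ ($s{\left(P,m \right)} = P m + P m = 2 P m$)
$\frac{3007 + s{\left(18,-64 \right)}}{4019 + N{\left(51 \right)}} = \frac{3007 + 2 \cdot 18 \left(-64\right)}{4019 + \left(-1 + 51^{2} + 8 \cdot 51\right)} = \frac{3007 - 2304}{4019 + \left(-1 + 2601 + 408\right)} = \frac{703}{4019 + 3008} = \frac{703}{7027}$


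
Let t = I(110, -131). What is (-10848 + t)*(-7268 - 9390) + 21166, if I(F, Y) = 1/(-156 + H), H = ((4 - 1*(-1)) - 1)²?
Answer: 12650908829/70 ≈ 1.8073e+8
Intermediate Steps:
H = 16 (H = ((4 + 1) - 1)² = (5 - 1)² = 4² = 16)
I(F, Y) = -1/140 (I(F, Y) = 1/(-156 + 16) = 1/(-140) = -1/140)
t = -1/140 ≈ -0.0071429
(-10848 + t)*(-7268 - 9390) + 21166 = (-10848 - 1/140)*(-7268 - 9390) + 21166 = -1518721/140*(-16658) + 21166 = 12649427209/70 + 21166 = 12650908829/70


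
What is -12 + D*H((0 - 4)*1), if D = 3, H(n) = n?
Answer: -24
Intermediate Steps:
-12 + D*H((0 - 4)*1) = -12 + 3*((0 - 4)*1) = -12 + 3*(-4*1) = -12 + 3*(-4) = -12 - 12 = -24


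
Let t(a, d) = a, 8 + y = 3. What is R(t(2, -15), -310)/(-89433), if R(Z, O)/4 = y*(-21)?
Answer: -140/29811 ≈ -0.0046962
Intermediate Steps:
y = -5 (y = -8 + 3 = -5)
R(Z, O) = 420 (R(Z, O) = 4*(-5*(-21)) = 4*105 = 420)
R(t(2, -15), -310)/(-89433) = 420/(-89433) = 420*(-1/89433) = -140/29811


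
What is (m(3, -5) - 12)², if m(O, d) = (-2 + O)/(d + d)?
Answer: 14641/100 ≈ 146.41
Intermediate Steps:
m(O, d) = (-2 + O)/(2*d) (m(O, d) = (-2 + O)/((2*d)) = (-2 + O)*(1/(2*d)) = (-2 + O)/(2*d))
(m(3, -5) - 12)² = ((½)*(-2 + 3)/(-5) - 12)² = ((½)*(-⅕)*1 - 12)² = (-⅒ - 12)² = (-121/10)² = 14641/100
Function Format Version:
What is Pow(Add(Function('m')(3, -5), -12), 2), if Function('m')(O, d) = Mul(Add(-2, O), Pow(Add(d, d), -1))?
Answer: Rational(14641, 100) ≈ 146.41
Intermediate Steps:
Function('m')(O, d) = Mul(Rational(1, 2), Pow(d, -1), Add(-2, O)) (Function('m')(O, d) = Mul(Add(-2, O), Pow(Mul(2, d), -1)) = Mul(Add(-2, O), Mul(Rational(1, 2), Pow(d, -1))) = Mul(Rational(1, 2), Pow(d, -1), Add(-2, O)))
Pow(Add(Function('m')(3, -5), -12), 2) = Pow(Add(Mul(Rational(1, 2), Pow(-5, -1), Add(-2, 3)), -12), 2) = Pow(Add(Mul(Rational(1, 2), Rational(-1, 5), 1), -12), 2) = Pow(Add(Rational(-1, 10), -12), 2) = Pow(Rational(-121, 10), 2) = Rational(14641, 100)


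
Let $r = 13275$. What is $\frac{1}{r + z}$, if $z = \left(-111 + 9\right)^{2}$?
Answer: $\frac{1}{23679} \approx 4.2232 \cdot 10^{-5}$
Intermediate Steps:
$z = 10404$ ($z = \left(-102\right)^{2} = 10404$)
$\frac{1}{r + z} = \frac{1}{13275 + 10404} = \frac{1}{23679}$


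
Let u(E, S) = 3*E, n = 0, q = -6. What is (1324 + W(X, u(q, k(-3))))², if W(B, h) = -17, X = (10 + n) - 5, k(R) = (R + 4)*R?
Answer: 1708249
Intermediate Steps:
k(R) = R*(4 + R) (k(R) = (4 + R)*R = R*(4 + R))
X = 5 (X = (10 + 0) - 5 = 10 - 5 = 5)
(1324 + W(X, u(q, k(-3))))² = (1324 - 17)² = 1307² = 1708249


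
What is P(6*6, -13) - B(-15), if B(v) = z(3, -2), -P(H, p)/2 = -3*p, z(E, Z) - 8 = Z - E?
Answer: -81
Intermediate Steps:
z(E, Z) = 8 + Z - E (z(E, Z) = 8 + (Z - E) = 8 + Z - E)
P(H, p) = 6*p (P(H, p) = -(-6)*p = 6*p)
B(v) = 3 (B(v) = 8 - 2 - 1*3 = 8 - 2 - 3 = 3)
P(6*6, -13) - B(-15) = 6*(-13) - 1*3 = -78 - 3 = -81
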